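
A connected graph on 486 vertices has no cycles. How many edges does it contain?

A tree on n vertices always has exactly n - 1 edges.
For n = 486: edges = 486 - 1 = 485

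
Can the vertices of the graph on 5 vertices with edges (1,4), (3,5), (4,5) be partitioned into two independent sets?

Step 1: Attempt 2-coloring using BFS:
  Start at vertex 1, assign color 0
  Color vertex 4 with color 1 (neighbor of 1)
  Color vertex 5 with color 0 (neighbor of 4)
  Color vertex 3 with color 1 (neighbor of 5)
  Start new component at vertex 2, assign color 0

Step 2: 2-coloring succeeded. No conflicts found.
  Set A (color 0): {1, 2, 5}
  Set B (color 1): {3, 4}

The graph is bipartite with partition {1, 2, 5}, {3, 4}.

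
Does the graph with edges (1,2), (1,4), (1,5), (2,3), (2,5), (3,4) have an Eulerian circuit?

Step 1: Find the degree of each vertex:
  deg(1) = 3
  deg(2) = 3
  deg(3) = 2
  deg(4) = 2
  deg(5) = 2

Step 2: Count vertices with odd degree:
  Odd-degree vertices: 1, 2 (2 total)

Step 3: Apply Euler's theorem:
  - Eulerian circuit exists iff graph is connected and all vertices have even degree
  - Eulerian path exists iff graph is connected and has 0 or 2 odd-degree vertices

Graph is connected with exactly 2 odd-degree vertices (1, 2).
Eulerian path exists (starting and ending at the odd-degree vertices), but no Eulerian circuit.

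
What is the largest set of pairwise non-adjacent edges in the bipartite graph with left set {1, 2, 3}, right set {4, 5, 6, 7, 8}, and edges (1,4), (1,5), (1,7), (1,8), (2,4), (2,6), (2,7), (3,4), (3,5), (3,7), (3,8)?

Step 1: List the neighbors of each left vertex:
  1: 4, 5, 7, 8
  2: 4, 6, 7
  3: 4, 5, 7, 8

Step 2: Greedily match left vertices, then look for augmenting paths:
  Match 1 -- 4
  Match 2 -- 6
  Match 3 -- 5
  No augmenting path remains.

Step 3: Verify this is maximum:
  Matching size 3 = min(|L|, |R|) = min(3, 5), which is an upper bound, so this matching is maximum.

Maximum matching: {(1,4), (2,6), (3,5)}
Size: 3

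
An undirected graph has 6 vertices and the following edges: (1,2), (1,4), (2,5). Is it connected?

Step 1: Build adjacency list from edges:
  1: 2, 4
  2: 1, 5
  3: (none)
  4: 1
  5: 2
  6: (none)

Step 2: Run BFS/DFS from vertex 1:
  Visited: {1, 2, 4, 5}
  Reached 4 of 6 vertices

Step 3: Only 4 of 6 vertices reached. Graph is disconnected.
Connected components: {1, 2, 4, 5}, {3}, {6}
Answer: No, the graph is not connected (3 components).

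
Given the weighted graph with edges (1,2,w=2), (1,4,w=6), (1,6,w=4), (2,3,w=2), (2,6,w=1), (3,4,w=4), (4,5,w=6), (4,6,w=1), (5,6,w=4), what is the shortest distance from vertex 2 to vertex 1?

Step 1: Build adjacency list with weights:
  1: 2(w=2), 4(w=6), 6(w=4)
  2: 1(w=2), 3(w=2), 6(w=1)
  3: 2(w=2), 4(w=4)
  4: 1(w=6), 3(w=4), 5(w=6), 6(w=1)
  5: 4(w=6), 6(w=4)
  6: 1(w=4), 2(w=1), 4(w=1), 5(w=4)

Step 2: Apply Dijkstra's algorithm from vertex 2:
  Visit vertex 2 (distance=0)
    Update dist[1] = 2
    Update dist[3] = 2
    Update dist[6] = 1
  Visit vertex 6 (distance=1)
    Update dist[4] = 2
    Update dist[5] = 5
  Visit vertex 1 (distance=2)

Step 3: Shortest path: 2 -> 1
Total weight: 2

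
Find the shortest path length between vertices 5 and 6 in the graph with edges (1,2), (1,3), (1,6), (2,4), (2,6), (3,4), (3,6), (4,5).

Step 1: Build adjacency list:
  1: 2, 3, 6
  2: 1, 4, 6
  3: 1, 4, 6
  4: 2, 3, 5
  5: 4
  6: 1, 2, 3

Step 2: BFS from vertex 5 to find shortest path to 6:
  vertex 4 reached at distance 1
  vertex 2 reached at distance 2
  vertex 3 reached at distance 2
  vertex 1 reached at distance 3
  vertex 6 reached at distance 3

Step 3: Shortest path: 5 -> 4 -> 2 -> 6
Path length: 3 edges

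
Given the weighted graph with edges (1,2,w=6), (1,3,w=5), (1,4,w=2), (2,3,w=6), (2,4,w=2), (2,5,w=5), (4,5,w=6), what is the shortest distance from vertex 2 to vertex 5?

Step 1: Build adjacency list with weights:
  1: 2(w=6), 3(w=5), 4(w=2)
  2: 1(w=6), 3(w=6), 4(w=2), 5(w=5)
  3: 1(w=5), 2(w=6)
  4: 1(w=2), 2(w=2), 5(w=6)
  5: 2(w=5), 4(w=6)

Step 2: Apply Dijkstra's algorithm from vertex 2:
  Visit vertex 2 (distance=0)
    Update dist[1] = 6
    Update dist[3] = 6
    Update dist[4] = 2
    Update dist[5] = 5
  Visit vertex 4 (distance=2)
    Update dist[1] = 4
  Visit vertex 1 (distance=4)
  Visit vertex 5 (distance=5)

Step 3: Shortest path: 2 -> 5
Total weight: 5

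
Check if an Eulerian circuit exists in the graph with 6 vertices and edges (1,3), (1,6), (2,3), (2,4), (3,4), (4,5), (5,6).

Step 1: Find the degree of each vertex:
  deg(1) = 2
  deg(2) = 2
  deg(3) = 3
  deg(4) = 3
  deg(5) = 2
  deg(6) = 2

Step 2: Count vertices with odd degree:
  Odd-degree vertices: 3, 4 (2 total)

Step 3: Apply Euler's theorem:
  - Eulerian circuit exists iff graph is connected and all vertices have even degree
  - Eulerian path exists iff graph is connected and has 0 or 2 odd-degree vertices

Graph is connected with exactly 2 odd-degree vertices (3, 4).
Eulerian path exists (starting and ending at the odd-degree vertices), but no Eulerian circuit.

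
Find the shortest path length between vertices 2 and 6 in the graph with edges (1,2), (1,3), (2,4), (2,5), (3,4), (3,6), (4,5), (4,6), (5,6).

Step 1: Build adjacency list:
  1: 2, 3
  2: 1, 4, 5
  3: 1, 4, 6
  4: 2, 3, 5, 6
  5: 2, 4, 6
  6: 3, 4, 5

Step 2: BFS from vertex 2 to find shortest path to 6:
  vertex 1 reached at distance 1
  vertex 4 reached at distance 1
  vertex 5 reached at distance 1
  vertex 3 reached at distance 2
  vertex 6 reached at distance 2

Step 3: Shortest path: 2 -> 4 -> 6
Path length: 2 edges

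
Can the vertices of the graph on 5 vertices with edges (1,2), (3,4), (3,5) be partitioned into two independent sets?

Step 1: Attempt 2-coloring using BFS:
  Start at vertex 1, assign color 0
  Color vertex 2 with color 1 (neighbor of 1)
  Start new component at vertex 3, assign color 0
  Color vertex 4 with color 1 (neighbor of 3)
  Color vertex 5 with color 1 (neighbor of 3)

Step 2: 2-coloring succeeded. No conflicts found.
  Set A (color 0): {1, 3}
  Set B (color 1): {2, 4, 5}

The graph is bipartite with partition {1, 3}, {2, 4, 5}.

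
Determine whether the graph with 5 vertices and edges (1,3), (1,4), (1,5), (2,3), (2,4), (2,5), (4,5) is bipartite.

Step 1: Attempt 2-coloring using BFS:
  Start at vertex 1, assign color 0
  Color vertex 3 with color 1 (neighbor of 1)
  Color vertex 4 with color 1 (neighbor of 1)
  Color vertex 5 with color 1 (neighbor of 1)
  Color vertex 2 with color 0 (neighbor of 3)

Step 2: Conflict found! Vertices 4 and 5 are adjacent but have the same color.
This means the graph contains an odd cycle.

The graph is NOT bipartite.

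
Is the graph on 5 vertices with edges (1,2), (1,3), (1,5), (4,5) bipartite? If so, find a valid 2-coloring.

Step 1: Attempt 2-coloring using BFS:
  Start at vertex 1, assign color 0
  Color vertex 2 with color 1 (neighbor of 1)
  Color vertex 3 with color 1 (neighbor of 1)
  Color vertex 5 with color 1 (neighbor of 1)
  Color vertex 4 with color 0 (neighbor of 5)

Step 2: 2-coloring succeeded. No conflicts found.
  Set A (color 0): {1, 4}
  Set B (color 1): {2, 3, 5}

The graph is bipartite with partition {1, 4}, {2, 3, 5}.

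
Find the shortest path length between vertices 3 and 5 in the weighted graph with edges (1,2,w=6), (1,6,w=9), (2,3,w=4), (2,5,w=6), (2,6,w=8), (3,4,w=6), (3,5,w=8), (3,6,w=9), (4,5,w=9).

Step 1: Build adjacency list with weights:
  1: 2(w=6), 6(w=9)
  2: 1(w=6), 3(w=4), 5(w=6), 6(w=8)
  3: 2(w=4), 4(w=6), 5(w=8), 6(w=9)
  4: 3(w=6), 5(w=9)
  5: 2(w=6), 3(w=8), 4(w=9)
  6: 1(w=9), 2(w=8), 3(w=9)

Step 2: Apply Dijkstra's algorithm from vertex 3:
  Visit vertex 3 (distance=0)
    Update dist[2] = 4
    Update dist[4] = 6
    Update dist[5] = 8
    Update dist[6] = 9
  Visit vertex 2 (distance=4)
    Update dist[1] = 10
  Visit vertex 4 (distance=6)
  Visit vertex 5 (distance=8)

Step 3: Shortest path: 3 -> 5
Total weight: 8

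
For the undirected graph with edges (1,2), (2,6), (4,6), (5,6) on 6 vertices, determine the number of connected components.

Step 1: Build adjacency list from edges:
  1: 2
  2: 1, 6
  3: (none)
  4: 6
  5: 6
  6: 2, 4, 5

Step 2: Run BFS/DFS from vertex 1:
  Visited: {1, 2, 6, 4, 5}
  Reached 5 of 6 vertices

Step 3: Only 5 of 6 vertices reached. Graph is disconnected.
Connected components: {1, 2, 4, 5, 6}, {3}
Number of connected components: 2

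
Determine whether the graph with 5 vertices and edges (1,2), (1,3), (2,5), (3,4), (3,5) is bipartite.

Step 1: Attempt 2-coloring using BFS:
  Start at vertex 1, assign color 0
  Color vertex 2 with color 1 (neighbor of 1)
  Color vertex 3 with color 1 (neighbor of 1)
  Color vertex 5 with color 0 (neighbor of 2)
  Color vertex 4 with color 0 (neighbor of 3)

Step 2: 2-coloring succeeded. No conflicts found.
  Set A (color 0): {1, 4, 5}
  Set B (color 1): {2, 3}

The graph is bipartite with partition {1, 4, 5}, {2, 3}.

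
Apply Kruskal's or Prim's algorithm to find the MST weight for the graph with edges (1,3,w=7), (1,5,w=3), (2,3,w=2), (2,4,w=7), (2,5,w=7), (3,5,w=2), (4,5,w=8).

Apply Kruskal's algorithm (sort edges by weight, add if no cycle):

Sorted edges by weight:
  (2,3) w=2
  (3,5) w=2
  (1,5) w=3
  (1,3) w=7
  (2,4) w=7
  (2,5) w=7
  (4,5) w=8

Add edge (2,3) w=2 -- no cycle. Running total: 2
Add edge (3,5) w=2 -- no cycle. Running total: 4
Add edge (1,5) w=3 -- no cycle. Running total: 7
Skip edge (1,3) w=7 -- would create cycle
Add edge (2,4) w=7 -- no cycle. Running total: 14

MST edges: (2,3,w=2), (3,5,w=2), (1,5,w=3), (2,4,w=7)
Total MST weight: 2 + 2 + 3 + 7 = 14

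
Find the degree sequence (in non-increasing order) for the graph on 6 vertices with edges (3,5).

Step 1: Count edges incident to each vertex:
  deg(1) = 0 (neighbors: none)
  deg(2) = 0 (neighbors: none)
  deg(3) = 1 (neighbors: 5)
  deg(4) = 0 (neighbors: none)
  deg(5) = 1 (neighbors: 3)
  deg(6) = 0 (neighbors: none)

Step 2: Sort degrees in non-increasing order:
  Degrees: [0, 0, 1, 0, 1, 0] -> sorted: [1, 1, 0, 0, 0, 0]

Degree sequence: [1, 1, 0, 0, 0, 0]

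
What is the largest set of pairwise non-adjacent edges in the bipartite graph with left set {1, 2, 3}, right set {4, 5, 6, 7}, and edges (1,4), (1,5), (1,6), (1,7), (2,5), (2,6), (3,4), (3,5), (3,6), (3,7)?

Step 1: List the neighbors of each left vertex:
  1: 4, 5, 6, 7
  2: 5, 6
  3: 4, 5, 6, 7

Step 2: Greedily match left vertices, then look for augmenting paths:
  Match 1 -- 4
  Match 2 -- 5
  Match 3 -- 6
  No augmenting path remains.

Step 3: Verify this is maximum:
  Matching size 3 = min(|L|, |R|) = min(3, 4), which is an upper bound, so this matching is maximum.

Maximum matching: {(1,4), (2,5), (3,6)}
Size: 3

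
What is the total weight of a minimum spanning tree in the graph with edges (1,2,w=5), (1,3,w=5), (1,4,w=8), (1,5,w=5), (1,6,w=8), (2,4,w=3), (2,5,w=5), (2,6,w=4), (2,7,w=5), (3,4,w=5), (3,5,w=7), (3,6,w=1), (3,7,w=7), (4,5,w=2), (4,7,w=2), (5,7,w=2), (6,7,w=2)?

Apply Kruskal's algorithm (sort edges by weight, add if no cycle):

Sorted edges by weight:
  (3,6) w=1
  (4,5) w=2
  (4,7) w=2
  (5,7) w=2
  (6,7) w=2
  (2,4) w=3
  (2,6) w=4
  (1,5) w=5
  (1,3) w=5
  (1,2) w=5
  (2,5) w=5
  (2,7) w=5
  (3,4) w=5
  (3,7) w=7
  (3,5) w=7
  (1,6) w=8
  (1,4) w=8

Add edge (3,6) w=1 -- no cycle. Running total: 1
Add edge (4,5) w=2 -- no cycle. Running total: 3
Add edge (4,7) w=2 -- no cycle. Running total: 5
Skip edge (5,7) w=2 -- would create cycle
Add edge (6,7) w=2 -- no cycle. Running total: 7
Add edge (2,4) w=3 -- no cycle. Running total: 10
Skip edge (2,6) w=4 -- would create cycle
Add edge (1,5) w=5 -- no cycle. Running total: 15

MST edges: (3,6,w=1), (4,5,w=2), (4,7,w=2), (6,7,w=2), (2,4,w=3), (1,5,w=5)
Total MST weight: 1 + 2 + 2 + 2 + 3 + 5 = 15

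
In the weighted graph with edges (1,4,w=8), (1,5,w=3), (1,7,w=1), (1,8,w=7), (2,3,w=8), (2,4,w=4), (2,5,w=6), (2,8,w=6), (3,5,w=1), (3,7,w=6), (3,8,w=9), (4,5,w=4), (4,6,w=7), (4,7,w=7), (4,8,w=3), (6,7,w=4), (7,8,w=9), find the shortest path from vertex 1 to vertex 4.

Step 1: Build adjacency list with weights:
  1: 4(w=8), 5(w=3), 7(w=1), 8(w=7)
  2: 3(w=8), 4(w=4), 5(w=6), 8(w=6)
  3: 2(w=8), 5(w=1), 7(w=6), 8(w=9)
  4: 1(w=8), 2(w=4), 5(w=4), 6(w=7), 7(w=7), 8(w=3)
  5: 1(w=3), 2(w=6), 3(w=1), 4(w=4)
  6: 4(w=7), 7(w=4)
  7: 1(w=1), 3(w=6), 4(w=7), 6(w=4), 8(w=9)
  8: 1(w=7), 2(w=6), 3(w=9), 4(w=3), 7(w=9)

Step 2: Apply Dijkstra's algorithm from vertex 1:
  Visit vertex 1 (distance=0)
    Update dist[4] = 8
    Update dist[5] = 3
    Update dist[7] = 1
    Update dist[8] = 7
  Visit vertex 7 (distance=1)
    Update dist[3] = 7
    Update dist[6] = 5
  Visit vertex 5 (distance=3)
    Update dist[2] = 9
    Update dist[3] = 4
    Update dist[4] = 7
  Visit vertex 3 (distance=4)
  Visit vertex 6 (distance=5)
  Visit vertex 4 (distance=7)

Step 3: Shortest path: 1 -> 5 -> 4
Total weight: 3 + 4 = 7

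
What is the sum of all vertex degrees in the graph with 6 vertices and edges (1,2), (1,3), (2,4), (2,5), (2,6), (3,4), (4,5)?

Step 1: Count edges incident to each vertex:
  deg(1) = 2 (neighbors: 2, 3)
  deg(2) = 4 (neighbors: 1, 4, 5, 6)
  deg(3) = 2 (neighbors: 1, 4)
  deg(4) = 3 (neighbors: 2, 3, 5)
  deg(5) = 2 (neighbors: 2, 4)
  deg(6) = 1 (neighbors: 2)

Step 2: Sum all degrees:
  2 + 4 + 2 + 3 + 2 + 1 = 14

Verification: sum of degrees = 2 * |E| = 2 * 7 = 14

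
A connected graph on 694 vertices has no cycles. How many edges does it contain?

A tree on n vertices always has exactly n - 1 edges.
For n = 694: edges = 694 - 1 = 693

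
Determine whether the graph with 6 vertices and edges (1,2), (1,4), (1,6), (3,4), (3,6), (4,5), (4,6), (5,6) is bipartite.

Step 1: Attempt 2-coloring using BFS:
  Start at vertex 1, assign color 0
  Color vertex 2 with color 1 (neighbor of 1)
  Color vertex 4 with color 1 (neighbor of 1)
  Color vertex 6 with color 1 (neighbor of 1)
  Color vertex 3 with color 0 (neighbor of 4)
  Color vertex 5 with color 0 (neighbor of 4)

Step 2: Conflict found! Vertices 4 and 6 are adjacent but have the same color.
This means the graph contains an odd cycle.

The graph is NOT bipartite.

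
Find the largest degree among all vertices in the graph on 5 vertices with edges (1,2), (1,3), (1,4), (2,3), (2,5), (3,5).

Step 1: Count edges incident to each vertex:
  deg(1) = 3 (neighbors: 2, 3, 4)
  deg(2) = 3 (neighbors: 1, 3, 5)
  deg(3) = 3 (neighbors: 1, 2, 5)
  deg(4) = 1 (neighbors: 1)
  deg(5) = 2 (neighbors: 2, 3)

Step 2: Find maximum:
  max(3, 3, 3, 1, 2) = 3 (vertex 1)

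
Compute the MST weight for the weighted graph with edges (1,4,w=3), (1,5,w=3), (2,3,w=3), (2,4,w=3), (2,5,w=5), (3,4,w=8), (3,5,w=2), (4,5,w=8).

Apply Kruskal's algorithm (sort edges by weight, add if no cycle):

Sorted edges by weight:
  (3,5) w=2
  (1,5) w=3
  (1,4) w=3
  (2,3) w=3
  (2,4) w=3
  (2,5) w=5
  (3,4) w=8
  (4,5) w=8

Add edge (3,5) w=2 -- no cycle. Running total: 2
Add edge (1,5) w=3 -- no cycle. Running total: 5
Add edge (1,4) w=3 -- no cycle. Running total: 8
Add edge (2,3) w=3 -- no cycle. Running total: 11

MST edges: (3,5,w=2), (1,5,w=3), (1,4,w=3), (2,3,w=3)
Total MST weight: 2 + 3 + 3 + 3 = 11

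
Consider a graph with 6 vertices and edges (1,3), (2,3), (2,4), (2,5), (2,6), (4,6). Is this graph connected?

Step 1: Build adjacency list from edges:
  1: 3
  2: 3, 4, 5, 6
  3: 1, 2
  4: 2, 6
  5: 2
  6: 2, 4

Step 2: Run BFS/DFS from vertex 1:
  Visited: {1, 3, 2, 4, 5, 6}
  Reached 6 of 6 vertices

Step 3: All 6 vertices reached from vertex 1, so the graph is connected.
Answer: Yes, the graph is connected.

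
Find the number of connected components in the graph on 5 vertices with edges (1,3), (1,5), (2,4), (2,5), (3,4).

Step 1: Build adjacency list from edges:
  1: 3, 5
  2: 4, 5
  3: 1, 4
  4: 2, 3
  5: 1, 2

Step 2: Run BFS/DFS from vertex 1:
  Visited: {1, 3, 5, 4, 2}
  Reached 5 of 5 vertices

Step 3: All 5 vertices reached from vertex 1, so the graph is connected.
Number of connected components: 1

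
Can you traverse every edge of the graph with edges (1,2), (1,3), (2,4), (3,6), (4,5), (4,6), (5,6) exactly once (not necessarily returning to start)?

Step 1: Find the degree of each vertex:
  deg(1) = 2
  deg(2) = 2
  deg(3) = 2
  deg(4) = 3
  deg(5) = 2
  deg(6) = 3

Step 2: Count vertices with odd degree:
  Odd-degree vertices: 4, 6 (2 total)

Step 3: Apply Euler's theorem:
  - Eulerian circuit exists iff graph is connected and all vertices have even degree
  - Eulerian path exists iff graph is connected and has 0 or 2 odd-degree vertices

Graph is connected with exactly 2 odd-degree vertices (4, 6).
Eulerian path exists (starting and ending at the odd-degree vertices), but no Eulerian circuit.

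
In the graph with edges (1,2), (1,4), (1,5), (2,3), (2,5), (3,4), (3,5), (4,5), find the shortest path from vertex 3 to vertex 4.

Step 1: Build adjacency list:
  1: 2, 4, 5
  2: 1, 3, 5
  3: 2, 4, 5
  4: 1, 3, 5
  5: 1, 2, 3, 4

Step 2: BFS from vertex 3 to find shortest path to 4:
  vertex 2 reached at distance 1
  vertex 4 reached at distance 1

Step 3: Shortest path: 3 -> 4
Path length: 1 edge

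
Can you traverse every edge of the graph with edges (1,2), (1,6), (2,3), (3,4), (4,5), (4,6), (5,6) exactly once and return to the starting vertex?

Step 1: Find the degree of each vertex:
  deg(1) = 2
  deg(2) = 2
  deg(3) = 2
  deg(4) = 3
  deg(5) = 2
  deg(6) = 3

Step 2: Count vertices with odd degree:
  Odd-degree vertices: 4, 6 (2 total)

Step 3: Apply Euler's theorem:
  - Eulerian circuit exists iff graph is connected and all vertices have even degree
  - Eulerian path exists iff graph is connected and has 0 or 2 odd-degree vertices

Graph is connected with exactly 2 odd-degree vertices (4, 6).
Eulerian path exists (starting and ending at the odd-degree vertices), but no Eulerian circuit.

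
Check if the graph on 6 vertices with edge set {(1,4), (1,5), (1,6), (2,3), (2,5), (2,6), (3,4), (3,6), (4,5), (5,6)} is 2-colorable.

Step 1: Attempt 2-coloring using BFS:
  Start at vertex 1, assign color 0
  Color vertex 4 with color 1 (neighbor of 1)
  Color vertex 5 with color 1 (neighbor of 1)
  Color vertex 6 with color 1 (neighbor of 1)
  Color vertex 3 with color 0 (neighbor of 4)

Step 2: Conflict found! Vertices 4 and 5 are adjacent but have the same color.
This means the graph contains an odd cycle.

The graph is NOT bipartite.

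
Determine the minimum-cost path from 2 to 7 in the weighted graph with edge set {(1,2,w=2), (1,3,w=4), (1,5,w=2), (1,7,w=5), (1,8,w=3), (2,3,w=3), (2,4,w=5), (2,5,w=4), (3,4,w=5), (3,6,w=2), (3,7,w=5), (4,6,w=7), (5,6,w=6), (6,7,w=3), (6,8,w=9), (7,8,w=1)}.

Step 1: Build adjacency list with weights:
  1: 2(w=2), 3(w=4), 5(w=2), 7(w=5), 8(w=3)
  2: 1(w=2), 3(w=3), 4(w=5), 5(w=4)
  3: 1(w=4), 2(w=3), 4(w=5), 6(w=2), 7(w=5)
  4: 2(w=5), 3(w=5), 6(w=7)
  5: 1(w=2), 2(w=4), 6(w=6)
  6: 3(w=2), 4(w=7), 5(w=6), 7(w=3), 8(w=9)
  7: 1(w=5), 3(w=5), 6(w=3), 8(w=1)
  8: 1(w=3), 6(w=9), 7(w=1)

Step 2: Apply Dijkstra's algorithm from vertex 2:
  Visit vertex 2 (distance=0)
    Update dist[1] = 2
    Update dist[3] = 3
    Update dist[4] = 5
    Update dist[5] = 4
  Visit vertex 1 (distance=2)
    Update dist[7] = 7
    Update dist[8] = 5
  Visit vertex 3 (distance=3)
    Update dist[6] = 5
  Visit vertex 5 (distance=4)
  Visit vertex 4 (distance=5)
  Visit vertex 6 (distance=5)
  Visit vertex 8 (distance=5)
    Update dist[7] = 6
  Visit vertex 7 (distance=6)

Step 3: Shortest path: 2 -> 1 -> 8 -> 7
Total weight: 2 + 3 + 1 = 6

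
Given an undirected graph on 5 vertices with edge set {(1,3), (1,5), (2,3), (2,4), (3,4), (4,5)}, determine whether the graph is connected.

Step 1: Build adjacency list from edges:
  1: 3, 5
  2: 3, 4
  3: 1, 2, 4
  4: 2, 3, 5
  5: 1, 4

Step 2: Run BFS/DFS from vertex 1:
  Visited: {1, 3, 5, 2, 4}
  Reached 5 of 5 vertices

Step 3: All 5 vertices reached from vertex 1, so the graph is connected.
Answer: Yes, the graph is connected.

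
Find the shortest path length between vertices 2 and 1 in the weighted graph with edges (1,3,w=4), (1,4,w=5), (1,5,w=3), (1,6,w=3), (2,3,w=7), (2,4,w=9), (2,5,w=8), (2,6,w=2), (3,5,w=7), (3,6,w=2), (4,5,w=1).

Step 1: Build adjacency list with weights:
  1: 3(w=4), 4(w=5), 5(w=3), 6(w=3)
  2: 3(w=7), 4(w=9), 5(w=8), 6(w=2)
  3: 1(w=4), 2(w=7), 5(w=7), 6(w=2)
  4: 1(w=5), 2(w=9), 5(w=1)
  5: 1(w=3), 2(w=8), 3(w=7), 4(w=1)
  6: 1(w=3), 2(w=2), 3(w=2)

Step 2: Apply Dijkstra's algorithm from vertex 2:
  Visit vertex 2 (distance=0)
    Update dist[3] = 7
    Update dist[4] = 9
    Update dist[5] = 8
    Update dist[6] = 2
  Visit vertex 6 (distance=2)
    Update dist[1] = 5
    Update dist[3] = 4
  Visit vertex 3 (distance=4)
  Visit vertex 1 (distance=5)

Step 3: Shortest path: 2 -> 6 -> 1
Total weight: 2 + 3 = 5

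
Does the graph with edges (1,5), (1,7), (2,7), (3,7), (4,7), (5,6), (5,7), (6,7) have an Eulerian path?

Step 1: Find the degree of each vertex:
  deg(1) = 2
  deg(2) = 1
  deg(3) = 1
  deg(4) = 1
  deg(5) = 3
  deg(6) = 2
  deg(7) = 6

Step 2: Count vertices with odd degree:
  Odd-degree vertices: 2, 3, 4, 5 (4 total)

Step 3: Apply Euler's theorem:
  - Eulerian circuit exists iff graph is connected and all vertices have even degree
  - Eulerian path exists iff graph is connected and has 0 or 2 odd-degree vertices

Graph has 4 odd-degree vertices (need 0 or 2).
Neither Eulerian path nor Eulerian circuit exists.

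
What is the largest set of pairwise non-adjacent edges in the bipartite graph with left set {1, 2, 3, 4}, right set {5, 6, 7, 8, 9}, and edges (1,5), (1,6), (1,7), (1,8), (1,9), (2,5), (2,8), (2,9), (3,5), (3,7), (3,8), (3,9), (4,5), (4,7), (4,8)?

Step 1: List the neighbors of each left vertex:
  1: 5, 6, 7, 8, 9
  2: 5, 8, 9
  3: 5, 7, 8, 9
  4: 5, 7, 8

Step 2: Greedily match left vertices, then look for augmenting paths:
  Match 1 -- 6
  Match 2 -- 8
  Match 3 -- 7
  Match 4 -- 5
  No augmenting path remains.

Step 3: Verify this is maximum:
  Matching size 4 = min(|L|, |R|) = min(4, 5), which is an upper bound, so this matching is maximum.

Maximum matching: {(1,6), (2,8), (3,7), (4,5)}
Size: 4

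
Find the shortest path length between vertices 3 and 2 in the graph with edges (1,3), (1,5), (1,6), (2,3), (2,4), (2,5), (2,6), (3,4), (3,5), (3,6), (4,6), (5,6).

Step 1: Build adjacency list:
  1: 3, 5, 6
  2: 3, 4, 5, 6
  3: 1, 2, 4, 5, 6
  4: 2, 3, 6
  5: 1, 2, 3, 6
  6: 1, 2, 3, 4, 5

Step 2: BFS from vertex 3 to find shortest path to 2:
  vertex 1 reached at distance 1
  vertex 2 reached at distance 1

Step 3: Shortest path: 3 -> 2
Path length: 1 edge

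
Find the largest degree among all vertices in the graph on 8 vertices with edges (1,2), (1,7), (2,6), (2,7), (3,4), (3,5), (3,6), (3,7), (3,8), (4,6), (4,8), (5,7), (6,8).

Step 1: Count edges incident to each vertex:
  deg(1) = 2 (neighbors: 2, 7)
  deg(2) = 3 (neighbors: 1, 6, 7)
  deg(3) = 5 (neighbors: 4, 5, 6, 7, 8)
  deg(4) = 3 (neighbors: 3, 6, 8)
  deg(5) = 2 (neighbors: 3, 7)
  deg(6) = 4 (neighbors: 2, 3, 4, 8)
  deg(7) = 4 (neighbors: 1, 2, 3, 5)
  deg(8) = 3 (neighbors: 3, 4, 6)

Step 2: Find maximum:
  max(2, 3, 5, 3, 2, 4, 4, 3) = 5 (vertex 3)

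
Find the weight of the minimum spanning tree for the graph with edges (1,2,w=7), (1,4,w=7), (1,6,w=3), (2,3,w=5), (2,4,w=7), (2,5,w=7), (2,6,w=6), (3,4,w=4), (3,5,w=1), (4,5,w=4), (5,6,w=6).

Apply Kruskal's algorithm (sort edges by weight, add if no cycle):

Sorted edges by weight:
  (3,5) w=1
  (1,6) w=3
  (3,4) w=4
  (4,5) w=4
  (2,3) w=5
  (2,6) w=6
  (5,6) w=6
  (1,4) w=7
  (1,2) w=7
  (2,4) w=7
  (2,5) w=7

Add edge (3,5) w=1 -- no cycle. Running total: 1
Add edge (1,6) w=3 -- no cycle. Running total: 4
Add edge (3,4) w=4 -- no cycle. Running total: 8
Skip edge (4,5) w=4 -- would create cycle
Add edge (2,3) w=5 -- no cycle. Running total: 13
Add edge (2,6) w=6 -- no cycle. Running total: 19

MST edges: (3,5,w=1), (1,6,w=3), (3,4,w=4), (2,3,w=5), (2,6,w=6)
Total MST weight: 1 + 3 + 4 + 5 + 6 = 19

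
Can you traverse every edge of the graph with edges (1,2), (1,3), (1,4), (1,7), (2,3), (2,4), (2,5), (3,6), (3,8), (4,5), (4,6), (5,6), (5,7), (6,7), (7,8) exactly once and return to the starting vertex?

Step 1: Find the degree of each vertex:
  deg(1) = 4
  deg(2) = 4
  deg(3) = 4
  deg(4) = 4
  deg(5) = 4
  deg(6) = 4
  deg(7) = 4
  deg(8) = 2

Step 2: Count vertices with odd degree:
  All vertices have even degree (0 odd-degree vertices)

Step 3: Apply Euler's theorem:
  - Eulerian circuit exists iff graph is connected and all vertices have even degree
  - Eulerian path exists iff graph is connected and has 0 or 2 odd-degree vertices

Graph is connected with 0 odd-degree vertices.
Both Eulerian circuit and Eulerian path exist.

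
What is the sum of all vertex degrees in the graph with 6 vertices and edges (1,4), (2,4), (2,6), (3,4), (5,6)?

Step 1: Count edges incident to each vertex:
  deg(1) = 1 (neighbors: 4)
  deg(2) = 2 (neighbors: 4, 6)
  deg(3) = 1 (neighbors: 4)
  deg(4) = 3 (neighbors: 1, 2, 3)
  deg(5) = 1 (neighbors: 6)
  deg(6) = 2 (neighbors: 2, 5)

Step 2: Sum all degrees:
  1 + 2 + 1 + 3 + 1 + 2 = 10

Verification: sum of degrees = 2 * |E| = 2 * 5 = 10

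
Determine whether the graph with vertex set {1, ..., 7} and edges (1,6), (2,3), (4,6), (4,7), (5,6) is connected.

Step 1: Build adjacency list from edges:
  1: 6
  2: 3
  3: 2
  4: 6, 7
  5: 6
  6: 1, 4, 5
  7: 4

Step 2: Run BFS/DFS from vertex 1:
  Visited: {1, 6, 4, 5, 7}
  Reached 5 of 7 vertices

Step 3: Only 5 of 7 vertices reached. Graph is disconnected.
Connected components: {1, 4, 5, 6, 7}, {2, 3}
Answer: No, the graph is not connected (2 components).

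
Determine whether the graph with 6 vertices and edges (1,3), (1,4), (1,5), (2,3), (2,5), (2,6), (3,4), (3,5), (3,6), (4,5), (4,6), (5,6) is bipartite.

Step 1: Attempt 2-coloring using BFS:
  Start at vertex 1, assign color 0
  Color vertex 3 with color 1 (neighbor of 1)
  Color vertex 4 with color 1 (neighbor of 1)
  Color vertex 5 with color 1 (neighbor of 1)
  Color vertex 2 with color 0 (neighbor of 3)

Step 2: Conflict found! Vertices 3 and 4 are adjacent but have the same color.
This means the graph contains an odd cycle.

The graph is NOT bipartite.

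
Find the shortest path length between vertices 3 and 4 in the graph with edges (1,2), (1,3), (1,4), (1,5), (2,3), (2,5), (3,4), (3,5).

Step 1: Build adjacency list:
  1: 2, 3, 4, 5
  2: 1, 3, 5
  3: 1, 2, 4, 5
  4: 1, 3
  5: 1, 2, 3

Step 2: BFS from vertex 3 to find shortest path to 4:
  vertex 1 reached at distance 1
  vertex 2 reached at distance 1
  vertex 4 reached at distance 1

Step 3: Shortest path: 3 -> 4
Path length: 1 edge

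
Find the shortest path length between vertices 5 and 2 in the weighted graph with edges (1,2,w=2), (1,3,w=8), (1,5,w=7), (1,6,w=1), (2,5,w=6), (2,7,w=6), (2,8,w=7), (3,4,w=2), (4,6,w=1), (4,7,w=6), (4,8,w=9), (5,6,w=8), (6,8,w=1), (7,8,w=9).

Step 1: Build adjacency list with weights:
  1: 2(w=2), 3(w=8), 5(w=7), 6(w=1)
  2: 1(w=2), 5(w=6), 7(w=6), 8(w=7)
  3: 1(w=8), 4(w=2)
  4: 3(w=2), 6(w=1), 7(w=6), 8(w=9)
  5: 1(w=7), 2(w=6), 6(w=8)
  6: 1(w=1), 4(w=1), 5(w=8), 8(w=1)
  7: 2(w=6), 4(w=6), 8(w=9)
  8: 2(w=7), 4(w=9), 6(w=1), 7(w=9)

Step 2: Apply Dijkstra's algorithm from vertex 5:
  Visit vertex 5 (distance=0)
    Update dist[1] = 7
    Update dist[2] = 6
    Update dist[6] = 8
  Visit vertex 2 (distance=6)
    Update dist[7] = 12
    Update dist[8] = 13

Step 3: Shortest path: 5 -> 2
Total weight: 6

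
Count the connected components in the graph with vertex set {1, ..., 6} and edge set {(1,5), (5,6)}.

Step 1: Build adjacency list from edges:
  1: 5
  2: (none)
  3: (none)
  4: (none)
  5: 1, 6
  6: 5

Step 2: Run BFS/DFS from vertex 1:
  Visited: {1, 5, 6}
  Reached 3 of 6 vertices

Step 3: Only 3 of 6 vertices reached. Graph is disconnected.
Connected components: {1, 5, 6}, {2}, {3}, {4}
Number of connected components: 4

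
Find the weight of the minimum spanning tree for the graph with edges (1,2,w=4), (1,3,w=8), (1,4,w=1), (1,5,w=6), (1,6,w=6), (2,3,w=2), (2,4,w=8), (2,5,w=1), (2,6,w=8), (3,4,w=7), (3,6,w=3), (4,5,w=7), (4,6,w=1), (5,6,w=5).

Apply Kruskal's algorithm (sort edges by weight, add if no cycle):

Sorted edges by weight:
  (1,4) w=1
  (2,5) w=1
  (4,6) w=1
  (2,3) w=2
  (3,6) w=3
  (1,2) w=4
  (5,6) w=5
  (1,5) w=6
  (1,6) w=6
  (3,4) w=7
  (4,5) w=7
  (1,3) w=8
  (2,4) w=8
  (2,6) w=8

Add edge (1,4) w=1 -- no cycle. Running total: 1
Add edge (2,5) w=1 -- no cycle. Running total: 2
Add edge (4,6) w=1 -- no cycle. Running total: 3
Add edge (2,3) w=2 -- no cycle. Running total: 5
Add edge (3,6) w=3 -- no cycle. Running total: 8

MST edges: (1,4,w=1), (2,5,w=1), (4,6,w=1), (2,3,w=2), (3,6,w=3)
Total MST weight: 1 + 1 + 1 + 2 + 3 = 8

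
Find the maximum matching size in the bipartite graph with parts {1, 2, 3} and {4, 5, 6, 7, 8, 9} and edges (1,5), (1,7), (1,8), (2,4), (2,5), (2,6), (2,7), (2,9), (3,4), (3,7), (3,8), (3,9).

Step 1: List the neighbors of each left vertex:
  1: 5, 7, 8
  2: 4, 5, 6, 7, 9
  3: 4, 7, 8, 9

Step 2: Greedily match left vertices, then look for augmenting paths:
  Match 1 -- 5
  Match 2 -- 4
  Match 3 -- 7
  No augmenting path remains.

Step 3: Verify this is maximum:
  Matching size 3 = min(|L|, |R|) = min(3, 6), which is an upper bound, so this matching is maximum.

Maximum matching: {(1,5), (2,4), (3,7)}
Size: 3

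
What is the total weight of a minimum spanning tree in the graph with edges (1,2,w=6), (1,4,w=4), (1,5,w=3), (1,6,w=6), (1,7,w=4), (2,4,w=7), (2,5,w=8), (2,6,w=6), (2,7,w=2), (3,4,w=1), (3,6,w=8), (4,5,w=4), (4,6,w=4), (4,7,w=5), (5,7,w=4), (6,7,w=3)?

Apply Kruskal's algorithm (sort edges by weight, add if no cycle):

Sorted edges by weight:
  (3,4) w=1
  (2,7) w=2
  (1,5) w=3
  (6,7) w=3
  (1,4) w=4
  (1,7) w=4
  (4,5) w=4
  (4,6) w=4
  (5,7) w=4
  (4,7) w=5
  (1,2) w=6
  (1,6) w=6
  (2,6) w=6
  (2,4) w=7
  (2,5) w=8
  (3,6) w=8

Add edge (3,4) w=1 -- no cycle. Running total: 1
Add edge (2,7) w=2 -- no cycle. Running total: 3
Add edge (1,5) w=3 -- no cycle. Running total: 6
Add edge (6,7) w=3 -- no cycle. Running total: 9
Add edge (1,4) w=4 -- no cycle. Running total: 13
Add edge (1,7) w=4 -- no cycle. Running total: 17

MST edges: (3,4,w=1), (2,7,w=2), (1,5,w=3), (6,7,w=3), (1,4,w=4), (1,7,w=4)
Total MST weight: 1 + 2 + 3 + 3 + 4 + 4 = 17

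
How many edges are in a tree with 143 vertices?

A tree on n vertices always has exactly n - 1 edges.
For n = 143: edges = 143 - 1 = 142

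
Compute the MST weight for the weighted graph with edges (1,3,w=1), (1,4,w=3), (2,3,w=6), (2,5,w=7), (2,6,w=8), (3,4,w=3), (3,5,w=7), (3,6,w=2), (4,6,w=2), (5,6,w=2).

Apply Kruskal's algorithm (sort edges by weight, add if no cycle):

Sorted edges by weight:
  (1,3) w=1
  (3,6) w=2
  (4,6) w=2
  (5,6) w=2
  (1,4) w=3
  (3,4) w=3
  (2,3) w=6
  (2,5) w=7
  (3,5) w=7
  (2,6) w=8

Add edge (1,3) w=1 -- no cycle. Running total: 1
Add edge (3,6) w=2 -- no cycle. Running total: 3
Add edge (4,6) w=2 -- no cycle. Running total: 5
Add edge (5,6) w=2 -- no cycle. Running total: 7
Skip edge (1,4) w=3 -- would create cycle
Skip edge (3,4) w=3 -- would create cycle
Add edge (2,3) w=6 -- no cycle. Running total: 13

MST edges: (1,3,w=1), (3,6,w=2), (4,6,w=2), (5,6,w=2), (2,3,w=6)
Total MST weight: 1 + 2 + 2 + 2 + 6 = 13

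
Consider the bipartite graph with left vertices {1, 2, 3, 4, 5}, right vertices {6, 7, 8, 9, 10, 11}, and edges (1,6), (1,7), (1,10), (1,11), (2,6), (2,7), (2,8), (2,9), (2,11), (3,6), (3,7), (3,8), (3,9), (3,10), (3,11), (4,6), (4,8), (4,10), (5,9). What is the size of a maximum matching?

Step 1: List the neighbors of each left vertex:
  1: 6, 7, 10, 11
  2: 6, 7, 8, 9, 11
  3: 6, 7, 8, 9, 10, 11
  4: 6, 8, 10
  5: 9

Step 2: Greedily match left vertices, then look for augmenting paths:
  Match 1 -- 6
  Match 2 -- 7
  Match 3 -- 8
  Match 4 -- 10
  Match 5 -- 9
  No augmenting path remains.

Step 3: Verify this is maximum:
  Matching size 5 = min(|L|, |R|) = min(5, 6), which is an upper bound, so this matching is maximum.

Maximum matching: {(1,6), (2,7), (3,8), (4,10), (5,9)}
Size: 5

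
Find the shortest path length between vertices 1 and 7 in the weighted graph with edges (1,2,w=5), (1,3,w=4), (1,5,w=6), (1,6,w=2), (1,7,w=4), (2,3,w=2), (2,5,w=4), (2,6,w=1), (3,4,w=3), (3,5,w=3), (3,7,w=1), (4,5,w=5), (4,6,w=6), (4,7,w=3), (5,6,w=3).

Step 1: Build adjacency list with weights:
  1: 2(w=5), 3(w=4), 5(w=6), 6(w=2), 7(w=4)
  2: 1(w=5), 3(w=2), 5(w=4), 6(w=1)
  3: 1(w=4), 2(w=2), 4(w=3), 5(w=3), 7(w=1)
  4: 3(w=3), 5(w=5), 6(w=6), 7(w=3)
  5: 1(w=6), 2(w=4), 3(w=3), 4(w=5), 6(w=3)
  6: 1(w=2), 2(w=1), 4(w=6), 5(w=3)
  7: 1(w=4), 3(w=1), 4(w=3)

Step 2: Apply Dijkstra's algorithm from vertex 1:
  Visit vertex 1 (distance=0)
    Update dist[2] = 5
    Update dist[3] = 4
    Update dist[5] = 6
    Update dist[6] = 2
    Update dist[7] = 4
  Visit vertex 6 (distance=2)
    Update dist[2] = 3
    Update dist[4] = 8
    Update dist[5] = 5
  Visit vertex 2 (distance=3)
  Visit vertex 3 (distance=4)
    Update dist[4] = 7
  Visit vertex 7 (distance=4)

Step 3: Shortest path: 1 -> 7
Total weight: 4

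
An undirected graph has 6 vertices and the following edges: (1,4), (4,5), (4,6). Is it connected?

Step 1: Build adjacency list from edges:
  1: 4
  2: (none)
  3: (none)
  4: 1, 5, 6
  5: 4
  6: 4

Step 2: Run BFS/DFS from vertex 1:
  Visited: {1, 4, 5, 6}
  Reached 4 of 6 vertices

Step 3: Only 4 of 6 vertices reached. Graph is disconnected.
Connected components: {1, 4, 5, 6}, {2}, {3}
Answer: No, the graph is not connected (3 components).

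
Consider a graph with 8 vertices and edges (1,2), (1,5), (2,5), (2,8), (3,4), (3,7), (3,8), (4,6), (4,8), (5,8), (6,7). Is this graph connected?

Step 1: Build adjacency list from edges:
  1: 2, 5
  2: 1, 5, 8
  3: 4, 7, 8
  4: 3, 6, 8
  5: 1, 2, 8
  6: 4, 7
  7: 3, 6
  8: 2, 3, 4, 5

Step 2: Run BFS/DFS from vertex 1:
  Visited: {1, 2, 5, 8, 3, 4, 7, 6}
  Reached 8 of 8 vertices

Step 3: All 8 vertices reached from vertex 1, so the graph is connected.
Answer: Yes, the graph is connected.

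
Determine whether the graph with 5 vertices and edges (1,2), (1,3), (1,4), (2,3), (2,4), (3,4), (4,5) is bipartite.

Step 1: Attempt 2-coloring using BFS:
  Start at vertex 1, assign color 0
  Color vertex 2 with color 1 (neighbor of 1)
  Color vertex 3 with color 1 (neighbor of 1)
  Color vertex 4 with color 1 (neighbor of 1)

Step 2: Conflict found! Vertices 2 and 3 are adjacent but have the same color.
This means the graph contains an odd cycle.

The graph is NOT bipartite.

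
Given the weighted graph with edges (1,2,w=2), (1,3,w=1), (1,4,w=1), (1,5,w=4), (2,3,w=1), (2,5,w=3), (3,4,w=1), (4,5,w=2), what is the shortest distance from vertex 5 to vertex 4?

Step 1: Build adjacency list with weights:
  1: 2(w=2), 3(w=1), 4(w=1), 5(w=4)
  2: 1(w=2), 3(w=1), 5(w=3)
  3: 1(w=1), 2(w=1), 4(w=1)
  4: 1(w=1), 3(w=1), 5(w=2)
  5: 1(w=4), 2(w=3), 4(w=2)

Step 2: Apply Dijkstra's algorithm from vertex 5:
  Visit vertex 5 (distance=0)
    Update dist[1] = 4
    Update dist[2] = 3
    Update dist[4] = 2
  Visit vertex 4 (distance=2)
    Update dist[1] = 3
    Update dist[3] = 3

Step 3: Shortest path: 5 -> 4
Total weight: 2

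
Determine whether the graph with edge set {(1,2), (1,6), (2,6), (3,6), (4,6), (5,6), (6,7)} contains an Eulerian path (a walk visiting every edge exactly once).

Step 1: Find the degree of each vertex:
  deg(1) = 2
  deg(2) = 2
  deg(3) = 1
  deg(4) = 1
  deg(5) = 1
  deg(6) = 6
  deg(7) = 1

Step 2: Count vertices with odd degree:
  Odd-degree vertices: 3, 4, 5, 7 (4 total)

Step 3: Apply Euler's theorem:
  - Eulerian circuit exists iff graph is connected and all vertices have even degree
  - Eulerian path exists iff graph is connected and has 0 or 2 odd-degree vertices

Graph has 4 odd-degree vertices (need 0 or 2).
Neither Eulerian path nor Eulerian circuit exists.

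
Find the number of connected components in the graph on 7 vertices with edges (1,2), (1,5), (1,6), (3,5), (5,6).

Step 1: Build adjacency list from edges:
  1: 2, 5, 6
  2: 1
  3: 5
  4: (none)
  5: 1, 3, 6
  6: 1, 5
  7: (none)

Step 2: Run BFS/DFS from vertex 1:
  Visited: {1, 2, 5, 6, 3}
  Reached 5 of 7 vertices

Step 3: Only 5 of 7 vertices reached. Graph is disconnected.
Connected components: {1, 2, 3, 5, 6}, {4}, {7}
Number of connected components: 3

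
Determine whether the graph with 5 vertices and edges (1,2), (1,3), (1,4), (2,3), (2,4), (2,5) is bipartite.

Step 1: Attempt 2-coloring using BFS:
  Start at vertex 1, assign color 0
  Color vertex 2 with color 1 (neighbor of 1)
  Color vertex 3 with color 1 (neighbor of 1)
  Color vertex 4 with color 1 (neighbor of 1)

Step 2: Conflict found! Vertices 2 and 3 are adjacent but have the same color.
This means the graph contains an odd cycle.

The graph is NOT bipartite.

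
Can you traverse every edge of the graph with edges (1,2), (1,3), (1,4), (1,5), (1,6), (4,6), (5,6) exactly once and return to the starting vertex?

Step 1: Find the degree of each vertex:
  deg(1) = 5
  deg(2) = 1
  deg(3) = 1
  deg(4) = 2
  deg(5) = 2
  deg(6) = 3

Step 2: Count vertices with odd degree:
  Odd-degree vertices: 1, 2, 3, 6 (4 total)

Step 3: Apply Euler's theorem:
  - Eulerian circuit exists iff graph is connected and all vertices have even degree
  - Eulerian path exists iff graph is connected and has 0 or 2 odd-degree vertices

Graph has 4 odd-degree vertices (need 0 or 2).
Neither Eulerian path nor Eulerian circuit exists.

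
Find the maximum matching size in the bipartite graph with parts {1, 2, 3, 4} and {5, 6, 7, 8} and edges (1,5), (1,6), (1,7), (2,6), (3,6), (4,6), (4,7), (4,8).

Step 1: List the neighbors of each left vertex:
  1: 5, 6, 7
  2: 6
  3: 6
  4: 6, 7, 8

Step 2: Greedily match left vertices, then look for augmenting paths:
  Match 1 -- 5
  Match 2 -- 6
  Match 4 -- 7
  No augmenting path remains.

Step 3: Verify this is maximum:
  Matching has size 3. The vertex set {1, 4, 6} covers every edge and has size 3; any matching has at most one edge per cover vertex, so 3 is maximum (König's theorem).

Maximum matching: {(1,5), (2,6), (4,7)}
Size: 3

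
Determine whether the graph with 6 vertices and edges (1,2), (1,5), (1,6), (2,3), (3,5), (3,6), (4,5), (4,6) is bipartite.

Step 1: Attempt 2-coloring using BFS:
  Start at vertex 1, assign color 0
  Color vertex 2 with color 1 (neighbor of 1)
  Color vertex 5 with color 1 (neighbor of 1)
  Color vertex 6 with color 1 (neighbor of 1)
  Color vertex 3 with color 0 (neighbor of 2)
  Color vertex 4 with color 0 (neighbor of 5)

Step 2: 2-coloring succeeded. No conflicts found.
  Set A (color 0): {1, 3, 4}
  Set B (color 1): {2, 5, 6}

The graph is bipartite with partition {1, 3, 4}, {2, 5, 6}.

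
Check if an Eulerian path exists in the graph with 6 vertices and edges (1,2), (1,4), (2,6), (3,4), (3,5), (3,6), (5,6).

Step 1: Find the degree of each vertex:
  deg(1) = 2
  deg(2) = 2
  deg(3) = 3
  deg(4) = 2
  deg(5) = 2
  deg(6) = 3

Step 2: Count vertices with odd degree:
  Odd-degree vertices: 3, 6 (2 total)

Step 3: Apply Euler's theorem:
  - Eulerian circuit exists iff graph is connected and all vertices have even degree
  - Eulerian path exists iff graph is connected and has 0 or 2 odd-degree vertices

Graph is connected with exactly 2 odd-degree vertices (3, 6).
Eulerian path exists (starting and ending at the odd-degree vertices), but no Eulerian circuit.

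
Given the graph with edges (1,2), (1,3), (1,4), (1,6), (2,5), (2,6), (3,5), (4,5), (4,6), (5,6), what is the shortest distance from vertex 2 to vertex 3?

Step 1: Build adjacency list:
  1: 2, 3, 4, 6
  2: 1, 5, 6
  3: 1, 5
  4: 1, 5, 6
  5: 2, 3, 4, 6
  6: 1, 2, 4, 5

Step 2: BFS from vertex 2 to find shortest path to 3:
  vertex 1 reached at distance 1
  vertex 5 reached at distance 1
  vertex 6 reached at distance 1
  vertex 3 reached at distance 2

Step 3: Shortest path: 2 -> 1 -> 3
Path length: 2 edges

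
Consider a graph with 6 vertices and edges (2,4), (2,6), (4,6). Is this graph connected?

Step 1: Build adjacency list from edges:
  1: (none)
  2: 4, 6
  3: (none)
  4: 2, 6
  5: (none)
  6: 2, 4

Step 2: Run BFS/DFS from vertex 1:
  Visited: {1}
  Reached 1 of 6 vertices

Step 3: Only 1 of 6 vertices reached. Graph is disconnected.
Connected components: {1}, {2, 4, 6}, {3}, {5}
Answer: No, the graph is not connected (4 components).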